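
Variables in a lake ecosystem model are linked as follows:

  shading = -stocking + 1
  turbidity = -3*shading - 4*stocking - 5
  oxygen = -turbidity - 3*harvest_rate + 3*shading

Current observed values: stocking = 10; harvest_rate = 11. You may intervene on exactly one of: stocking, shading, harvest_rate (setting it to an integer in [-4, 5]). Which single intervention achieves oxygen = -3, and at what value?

Intervening on stocking: oxygen = -2*stocking - 22. Reaching -3 requires stocking = -19/2, not an integer.
Intervening on shading: oxygen = 6*shading + 12. Reaching -3 requires shading = -5/2, not an integer.
Intervening on harvest_rate: with other inputs at their observed values, oxygen = -3*harvest_rate - 9. Solving for -3 gives harvest_rate = -2, within [-4, 5].

set harvest_rate = -2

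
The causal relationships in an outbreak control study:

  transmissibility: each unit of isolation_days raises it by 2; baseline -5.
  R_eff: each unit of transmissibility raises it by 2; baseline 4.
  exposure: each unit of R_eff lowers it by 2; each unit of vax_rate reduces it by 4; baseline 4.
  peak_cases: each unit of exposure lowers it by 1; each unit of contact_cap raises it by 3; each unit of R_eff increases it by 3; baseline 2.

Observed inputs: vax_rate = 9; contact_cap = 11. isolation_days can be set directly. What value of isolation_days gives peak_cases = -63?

Substituting into the R_eff equation gives R_eff = 4*isolation_days - 6.
So exposure = -8*isolation_days - 20.
peak_cases becomes 20*isolation_days + 37.
Solve 20*isolation_days + 37 = -63: isolation_days = (-63 - 37) / 20 = -5.

isolation_days = -5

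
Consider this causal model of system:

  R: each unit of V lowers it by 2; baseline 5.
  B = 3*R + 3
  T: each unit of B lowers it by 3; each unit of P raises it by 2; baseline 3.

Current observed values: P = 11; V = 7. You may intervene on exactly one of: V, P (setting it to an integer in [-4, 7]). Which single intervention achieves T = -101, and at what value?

Intervening on V: with other inputs at their observed values, T = 18*V - 29. Solving for -101 gives V = -4, within [-4, 7].
Intervening on P: T = 2*P + 75. Reaching -101 requires P = -88, outside [-4, 7].

set V = -4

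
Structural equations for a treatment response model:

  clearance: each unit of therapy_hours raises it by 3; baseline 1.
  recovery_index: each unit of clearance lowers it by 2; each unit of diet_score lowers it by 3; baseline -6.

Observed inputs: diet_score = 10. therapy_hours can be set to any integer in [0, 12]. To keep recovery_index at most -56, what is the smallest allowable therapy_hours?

Substituting into the recovery_index equation gives recovery_index = -6*therapy_hours - 38.
Require -6*therapy_hours - 38 ≤ -56, so therapy_hours ≥ 3.
The smallest integer in [0, 12] satisfying this is 3.

therapy_hours = 3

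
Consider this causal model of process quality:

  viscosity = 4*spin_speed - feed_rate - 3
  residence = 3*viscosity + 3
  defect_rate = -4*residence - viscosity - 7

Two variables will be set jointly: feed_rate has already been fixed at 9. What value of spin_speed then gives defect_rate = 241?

With feed_rate held at 9:
Substituting into the viscosity equation gives viscosity = 4*spin_speed - 12.
Substituting into the residence equation gives residence = 12*spin_speed - 33.
Substituting into the defect_rate equation gives defect_rate = -52*spin_speed + 137.
Solve -52*spin_speed + 137 = 241: spin_speed = (241 - 137) / -52 = -2.

spin_speed = -2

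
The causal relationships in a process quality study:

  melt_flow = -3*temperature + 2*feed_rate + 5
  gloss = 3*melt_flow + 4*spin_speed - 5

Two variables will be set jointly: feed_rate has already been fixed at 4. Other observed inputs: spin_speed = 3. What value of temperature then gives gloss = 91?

temperature = -5

With feed_rate held at 4:
Substituting into the melt_flow equation gives melt_flow = -3*temperature + 13.
So gloss = -9*temperature + 46.
Solve -9*temperature + 46 = 91: temperature = (91 - 46) / -9 = -5.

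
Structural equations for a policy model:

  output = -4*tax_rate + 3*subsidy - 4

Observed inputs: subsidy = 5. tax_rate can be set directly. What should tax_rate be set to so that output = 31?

Substituting into the output equation gives output = -4*tax_rate + 11.
Solve -4*tax_rate + 11 = 31: tax_rate = (31 - 11) / -4 = -5.

tax_rate = -5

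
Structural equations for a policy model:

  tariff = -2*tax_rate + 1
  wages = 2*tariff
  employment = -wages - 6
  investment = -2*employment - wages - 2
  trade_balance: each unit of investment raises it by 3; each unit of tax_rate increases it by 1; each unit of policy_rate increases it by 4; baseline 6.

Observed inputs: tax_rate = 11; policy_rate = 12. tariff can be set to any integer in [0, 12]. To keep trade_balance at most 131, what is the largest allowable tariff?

Intervening on tariff fixes its value directly, overriding its dependence on tax_rate.
Substituting into the employment equation gives employment = -2*tariff - 6.
investment becomes 2*tariff + 10.
This gives trade_balance = 6*tariff + 95.
Require 6*tariff + 95 ≤ 131, so tariff ≤ 6.
The largest integer in [0, 12] satisfying this is 6.

tariff = 6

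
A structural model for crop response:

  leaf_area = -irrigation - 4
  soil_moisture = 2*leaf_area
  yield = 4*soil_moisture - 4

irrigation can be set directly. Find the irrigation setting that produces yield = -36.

Substituting into the soil_moisture equation gives soil_moisture = -2*irrigation - 8.
Substituting into the yield equation gives yield = -8*irrigation - 36.
Solve -8*irrigation - 36 = -36: irrigation = (-36 + 36) / -8 = 0.

irrigation = 0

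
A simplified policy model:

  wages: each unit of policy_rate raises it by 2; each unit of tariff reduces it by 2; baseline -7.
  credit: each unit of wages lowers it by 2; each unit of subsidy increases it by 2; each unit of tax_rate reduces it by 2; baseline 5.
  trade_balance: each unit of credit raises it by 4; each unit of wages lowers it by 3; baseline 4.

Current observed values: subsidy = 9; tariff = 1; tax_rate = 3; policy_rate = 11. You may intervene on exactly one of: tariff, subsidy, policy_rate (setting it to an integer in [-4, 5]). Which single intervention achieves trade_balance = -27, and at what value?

set tariff = 3

Intervening on tariff: with other inputs at their observed values, trade_balance = 22*tariff - 93. Solving for -27 gives tariff = 3, within [-4, 5].
Intervening on subsidy: trade_balance = 8*subsidy - 143. Reaching -27 requires subsidy = 29/2, not an integer.
Intervening on policy_rate: trade_balance = -22*policy_rate + 171. Reaching -27 requires policy_rate = 9, outside [-4, 5].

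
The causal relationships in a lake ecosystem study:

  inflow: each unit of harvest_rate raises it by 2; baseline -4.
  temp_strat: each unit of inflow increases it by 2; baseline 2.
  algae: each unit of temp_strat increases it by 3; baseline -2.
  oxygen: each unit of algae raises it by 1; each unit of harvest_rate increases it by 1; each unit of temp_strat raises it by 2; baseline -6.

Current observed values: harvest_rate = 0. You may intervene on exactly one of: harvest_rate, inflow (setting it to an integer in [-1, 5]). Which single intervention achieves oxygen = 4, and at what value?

Intervening on harvest_rate: with other inputs at their observed values, oxygen = 21*harvest_rate - 38. Solving for 4 gives harvest_rate = 2, within [-1, 5].
Intervening on inflow: oxygen = 10*inflow + 2. Reaching 4 requires inflow = 1/5, not an integer.

set harvest_rate = 2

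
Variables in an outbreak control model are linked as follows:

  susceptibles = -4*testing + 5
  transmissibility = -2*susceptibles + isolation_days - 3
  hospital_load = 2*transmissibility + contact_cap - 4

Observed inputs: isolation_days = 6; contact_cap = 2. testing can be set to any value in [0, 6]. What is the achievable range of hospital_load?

Substituting into the transmissibility equation gives transmissibility = 8*testing - 7.
This gives hospital_load = 16*testing - 16.
Linear in testing, so extremes are at the endpoints: testing = 0 gives hospital_load = -16; testing = 6 gives hospital_load = 80.

-16 to 80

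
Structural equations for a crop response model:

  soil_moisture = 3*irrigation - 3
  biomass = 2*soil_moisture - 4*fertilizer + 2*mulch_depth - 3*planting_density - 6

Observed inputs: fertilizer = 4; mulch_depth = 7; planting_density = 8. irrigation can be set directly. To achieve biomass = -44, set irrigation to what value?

irrigation = -1

Substituting into the biomass equation gives biomass = 6*irrigation - 38.
Solve 6*irrigation - 38 = -44: irrigation = (-44 + 38) / 6 = -1.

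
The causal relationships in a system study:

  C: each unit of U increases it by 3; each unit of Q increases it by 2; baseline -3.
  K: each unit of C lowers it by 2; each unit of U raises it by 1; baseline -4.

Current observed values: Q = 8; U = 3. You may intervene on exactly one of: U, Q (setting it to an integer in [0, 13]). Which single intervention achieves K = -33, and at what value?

set Q = 5

Intervening on U: K = -5*U - 30. Reaching -33 requires U = 3/5, not an integer.
Intervening on Q: with other inputs at their observed values, K = -4*Q - 13. Solving for -33 gives Q = 5, within [0, 13].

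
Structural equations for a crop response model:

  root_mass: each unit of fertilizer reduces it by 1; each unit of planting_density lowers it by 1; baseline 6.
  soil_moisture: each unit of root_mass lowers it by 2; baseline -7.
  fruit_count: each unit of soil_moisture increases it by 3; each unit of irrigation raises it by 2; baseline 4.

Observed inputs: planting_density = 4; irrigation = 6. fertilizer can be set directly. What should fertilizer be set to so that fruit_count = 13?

fertilizer = 5

Substituting into the root_mass equation gives root_mass = -fertilizer + 2.
soil_moisture becomes 2*fertilizer - 11.
Substituting into the fruit_count equation gives fruit_count = 6*fertilizer - 17.
Solve 6*fertilizer - 17 = 13: fertilizer = (13 + 17) / 6 = 5.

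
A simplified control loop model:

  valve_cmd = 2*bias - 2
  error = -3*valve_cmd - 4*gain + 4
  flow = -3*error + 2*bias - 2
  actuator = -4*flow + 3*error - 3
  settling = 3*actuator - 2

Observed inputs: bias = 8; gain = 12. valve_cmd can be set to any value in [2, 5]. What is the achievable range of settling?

Intervening on valve_cmd fixes its value directly, overriding its dependence on bias.
Substituting into the error equation gives error = -3*valve_cmd - 44.
Substituting into the flow equation gives flow = 9*valve_cmd + 146.
This gives actuator = -45*valve_cmd - 719.
Substituting into the settling equation gives settling = -135*valve_cmd - 2159.
Linear in valve_cmd, so extremes are at the endpoints: valve_cmd = 2 gives settling = -2429; valve_cmd = 5 gives settling = -2834.

-2834 to -2429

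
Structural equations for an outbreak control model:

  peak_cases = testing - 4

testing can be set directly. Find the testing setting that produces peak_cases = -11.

Solve testing - 4 = -11: testing = (-11 + 4) / 1 = -7.

testing = -7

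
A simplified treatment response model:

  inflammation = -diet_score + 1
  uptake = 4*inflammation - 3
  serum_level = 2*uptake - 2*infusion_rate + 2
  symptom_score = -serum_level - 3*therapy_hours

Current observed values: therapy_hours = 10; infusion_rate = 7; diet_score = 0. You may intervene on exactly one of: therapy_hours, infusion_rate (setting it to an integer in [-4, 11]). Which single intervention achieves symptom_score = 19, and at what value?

Intervening on therapy_hours: with other inputs at their observed values, symptom_score = -3*therapy_hours + 10. Solving for 19 gives therapy_hours = -3, within [-4, 11].
Intervening on infusion_rate: symptom_score = 2*infusion_rate - 34. Reaching 19 requires infusion_rate = 53/2, not an integer.

set therapy_hours = -3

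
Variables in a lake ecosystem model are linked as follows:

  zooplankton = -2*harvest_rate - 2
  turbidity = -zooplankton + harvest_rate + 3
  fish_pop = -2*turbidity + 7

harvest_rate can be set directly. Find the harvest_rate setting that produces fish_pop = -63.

harvest_rate = 10

Substituting into the turbidity equation gives turbidity = 3*harvest_rate + 5.
Substituting into the fish_pop equation gives fish_pop = -6*harvest_rate - 3.
Solve -6*harvest_rate - 3 = -63: harvest_rate = (-63 + 3) / -6 = 10.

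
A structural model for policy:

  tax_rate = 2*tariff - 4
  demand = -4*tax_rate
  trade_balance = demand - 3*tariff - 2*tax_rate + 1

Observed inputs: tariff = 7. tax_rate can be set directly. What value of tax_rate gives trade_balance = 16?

tax_rate = -6

Intervening on tax_rate fixes its value directly, overriding its dependence on tariff.
Substituting into the trade_balance equation gives trade_balance = -6*tax_rate - 20.
Solve -6*tax_rate - 20 = 16: tax_rate = (16 + 20) / -6 = -6.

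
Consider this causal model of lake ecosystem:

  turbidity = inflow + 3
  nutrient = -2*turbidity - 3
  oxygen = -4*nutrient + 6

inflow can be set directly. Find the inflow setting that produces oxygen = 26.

inflow = -2

Substituting into the nutrient equation gives nutrient = -2*inflow - 9.
This gives oxygen = 8*inflow + 42.
Solve 8*inflow + 42 = 26: inflow = (26 - 42) / 8 = -2.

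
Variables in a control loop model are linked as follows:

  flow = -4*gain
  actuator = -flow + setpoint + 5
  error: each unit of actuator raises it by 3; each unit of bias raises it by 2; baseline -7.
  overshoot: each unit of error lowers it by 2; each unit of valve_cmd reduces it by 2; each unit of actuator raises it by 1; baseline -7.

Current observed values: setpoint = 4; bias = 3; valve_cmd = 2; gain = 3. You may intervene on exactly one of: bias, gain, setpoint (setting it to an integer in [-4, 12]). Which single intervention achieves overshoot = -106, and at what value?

set bias = 1

Intervening on bias: with other inputs at their observed values, overshoot = -4*bias - 102. Solving for -106 gives bias = 1, within [-4, 12].
Intervening on gain: overshoot = -20*gain - 54. Reaching -106 requires gain = 13/5, not an integer.
Intervening on setpoint: overshoot = -5*setpoint - 94. Reaching -106 requires setpoint = 12/5, not an integer.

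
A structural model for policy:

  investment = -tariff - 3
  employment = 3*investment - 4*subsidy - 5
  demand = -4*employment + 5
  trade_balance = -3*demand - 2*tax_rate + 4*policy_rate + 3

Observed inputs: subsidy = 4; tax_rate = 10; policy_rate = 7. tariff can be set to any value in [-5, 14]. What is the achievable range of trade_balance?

Substituting into the employment equation gives employment = -3*tariff - 30.
demand becomes 12*tariff + 125.
Substituting into the trade_balance equation gives trade_balance = -36*tariff - 364.
Linear in tariff, so extremes are at the endpoints: tariff = -5 gives trade_balance = -184; tariff = 14 gives trade_balance = -868.

-868 to -184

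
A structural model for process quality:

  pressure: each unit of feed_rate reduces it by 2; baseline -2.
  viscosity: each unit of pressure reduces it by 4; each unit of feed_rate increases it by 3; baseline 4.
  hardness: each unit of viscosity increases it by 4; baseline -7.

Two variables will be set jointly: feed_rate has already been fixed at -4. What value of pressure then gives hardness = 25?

pressure = -4

With feed_rate held at -4:
Intervening on pressure fixes its value directly, overriding its dependence on feed_rate.
Substituting into the viscosity equation gives viscosity = -4*pressure - 8.
So hardness = -16*pressure - 39.
Solve -16*pressure - 39 = 25: pressure = (25 + 39) / -16 = -4.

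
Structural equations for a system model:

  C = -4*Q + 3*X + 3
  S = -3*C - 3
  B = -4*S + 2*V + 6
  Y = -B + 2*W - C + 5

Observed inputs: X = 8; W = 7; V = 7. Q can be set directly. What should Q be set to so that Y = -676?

Substituting into the C equation gives C = -4*Q + 27.
Substituting into the S equation gives S = 12*Q - 84.
Substituting into the B equation gives B = -48*Q + 356.
So Y = 52*Q - 364.
Solve 52*Q - 364 = -676: Q = (-676 + 364) / 52 = -6.

Q = -6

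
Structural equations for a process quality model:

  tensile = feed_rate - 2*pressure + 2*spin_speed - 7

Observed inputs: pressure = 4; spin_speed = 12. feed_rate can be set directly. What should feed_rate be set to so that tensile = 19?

Substituting into the tensile equation gives tensile = feed_rate + 9.
Solve feed_rate + 9 = 19: feed_rate = (19 - 9) / 1 = 10.

feed_rate = 10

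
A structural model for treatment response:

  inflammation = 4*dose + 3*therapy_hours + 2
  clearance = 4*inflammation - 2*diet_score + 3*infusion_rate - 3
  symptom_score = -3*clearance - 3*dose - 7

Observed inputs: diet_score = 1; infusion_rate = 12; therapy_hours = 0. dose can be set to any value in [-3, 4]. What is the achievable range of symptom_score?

-328 to 29

Substituting into the inflammation equation gives inflammation = 4*dose + 2.
Substituting into the clearance equation gives clearance = 16*dose + 39.
Substituting into the symptom_score equation gives symptom_score = -51*dose - 124.
Linear in dose, so extremes are at the endpoints: dose = -3 gives symptom_score = 29; dose = 4 gives symptom_score = -328.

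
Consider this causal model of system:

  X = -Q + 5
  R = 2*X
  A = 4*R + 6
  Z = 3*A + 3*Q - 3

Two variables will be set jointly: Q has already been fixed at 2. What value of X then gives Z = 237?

With Q held at 2:
Intervening on X fixes its value directly, overriding its dependence on Q.
Substituting into the A equation gives A = 8*X + 6.
Substituting into the Z equation gives Z = 24*X + 21.
Solve 24*X + 21 = 237: X = (237 - 21) / 24 = 9.

X = 9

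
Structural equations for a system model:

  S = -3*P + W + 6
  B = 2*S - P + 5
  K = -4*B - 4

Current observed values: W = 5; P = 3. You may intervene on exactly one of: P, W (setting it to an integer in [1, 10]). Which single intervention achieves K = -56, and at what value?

Intervening on P: with other inputs at their observed values, K = 28*P - 112. Solving for -56 gives P = 2, within [1, 10].
Intervening on W: K = -8*W + 12. Reaching -56 requires W = 17/2, not an integer.

set P = 2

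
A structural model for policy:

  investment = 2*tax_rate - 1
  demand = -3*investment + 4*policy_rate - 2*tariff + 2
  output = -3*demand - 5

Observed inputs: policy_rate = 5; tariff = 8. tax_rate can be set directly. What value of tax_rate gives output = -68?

tax_rate = -2

Substituting into the demand equation gives demand = -6*tax_rate + 9.
Substituting into the output equation gives output = 18*tax_rate - 32.
Solve 18*tax_rate - 32 = -68: tax_rate = (-68 + 32) / 18 = -2.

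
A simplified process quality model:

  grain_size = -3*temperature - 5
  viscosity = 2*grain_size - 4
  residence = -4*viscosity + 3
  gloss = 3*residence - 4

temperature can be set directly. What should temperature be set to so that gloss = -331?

Substituting into the viscosity equation gives viscosity = -6*temperature - 14.
So residence = 24*temperature + 59.
Substituting into the gloss equation gives gloss = 72*temperature + 173.
Solve 72*temperature + 173 = -331: temperature = (-331 - 173) / 72 = -7.

temperature = -7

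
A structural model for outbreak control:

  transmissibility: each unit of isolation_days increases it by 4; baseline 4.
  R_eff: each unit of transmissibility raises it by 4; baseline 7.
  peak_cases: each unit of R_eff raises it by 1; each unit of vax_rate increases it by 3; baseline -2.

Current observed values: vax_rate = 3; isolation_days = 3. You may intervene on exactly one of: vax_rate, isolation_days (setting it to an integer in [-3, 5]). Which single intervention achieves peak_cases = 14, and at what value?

set isolation_days = -1

Intervening on vax_rate: peak_cases = 3*vax_rate + 69. Reaching 14 requires vax_rate = -55/3, not an integer.
Intervening on isolation_days: with other inputs at their observed values, peak_cases = 16*isolation_days + 30. Solving for 14 gives isolation_days = -1, within [-3, 5].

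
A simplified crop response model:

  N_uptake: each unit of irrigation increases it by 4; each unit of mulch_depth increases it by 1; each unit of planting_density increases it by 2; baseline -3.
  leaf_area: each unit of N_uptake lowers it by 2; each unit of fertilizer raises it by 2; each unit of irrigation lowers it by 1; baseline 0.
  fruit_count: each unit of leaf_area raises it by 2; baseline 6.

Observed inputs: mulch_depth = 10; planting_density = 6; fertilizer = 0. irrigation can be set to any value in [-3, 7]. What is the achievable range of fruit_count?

Substituting into the N_uptake equation gives N_uptake = 4*irrigation + 19.
Substituting into the leaf_area equation gives leaf_area = -9*irrigation - 38.
This gives fruit_count = -18*irrigation - 70.
Linear in irrigation, so extremes are at the endpoints: irrigation = -3 gives fruit_count = -16; irrigation = 7 gives fruit_count = -196.

-196 to -16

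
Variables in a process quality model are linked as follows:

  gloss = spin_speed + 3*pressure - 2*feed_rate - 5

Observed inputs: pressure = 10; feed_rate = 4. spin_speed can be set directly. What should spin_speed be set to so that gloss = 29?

Substituting into the gloss equation gives gloss = spin_speed + 17.
Solve spin_speed + 17 = 29: spin_speed = (29 - 17) / 1 = 12.

spin_speed = 12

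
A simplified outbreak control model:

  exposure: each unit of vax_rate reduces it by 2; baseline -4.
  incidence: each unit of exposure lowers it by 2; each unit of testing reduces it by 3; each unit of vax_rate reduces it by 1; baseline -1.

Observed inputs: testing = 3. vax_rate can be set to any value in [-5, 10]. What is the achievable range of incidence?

-17 to 28

Substituting into the incidence equation gives incidence = 3*vax_rate - 2.
Linear in vax_rate, so extremes are at the endpoints: vax_rate = -5 gives incidence = -17; vax_rate = 10 gives incidence = 28.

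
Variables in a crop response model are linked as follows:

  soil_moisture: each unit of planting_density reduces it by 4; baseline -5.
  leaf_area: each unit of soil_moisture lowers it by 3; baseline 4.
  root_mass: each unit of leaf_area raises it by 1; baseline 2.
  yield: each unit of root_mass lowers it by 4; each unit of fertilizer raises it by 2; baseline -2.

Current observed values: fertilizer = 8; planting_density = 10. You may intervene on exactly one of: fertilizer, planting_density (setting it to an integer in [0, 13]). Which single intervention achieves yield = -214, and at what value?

Intervening on fertilizer: yield = 2*fertilizer - 566. Reaching -214 requires fertilizer = 176, outside [0, 13].
Intervening on planting_density: with other inputs at their observed values, yield = -48*planting_density - 70. Solving for -214 gives planting_density = 3, within [0, 13].

set planting_density = 3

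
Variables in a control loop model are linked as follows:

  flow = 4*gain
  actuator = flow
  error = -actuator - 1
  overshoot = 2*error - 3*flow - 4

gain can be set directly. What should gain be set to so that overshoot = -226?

Substituting into the actuator equation gives actuator = 4*gain.
So error = -4*gain - 1.
This gives overshoot = -20*gain - 6.
Solve -20*gain - 6 = -226: gain = (-226 + 6) / -20 = 11.

gain = 11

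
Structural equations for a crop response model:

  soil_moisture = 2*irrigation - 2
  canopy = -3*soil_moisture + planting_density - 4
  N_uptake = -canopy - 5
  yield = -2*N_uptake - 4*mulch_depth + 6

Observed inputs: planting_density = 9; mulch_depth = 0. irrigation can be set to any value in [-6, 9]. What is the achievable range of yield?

-70 to 110

Substituting into the canopy equation gives canopy = -6*irrigation + 11.
Substituting into the N_uptake equation gives N_uptake = 6*irrigation - 16.
This gives yield = -12*irrigation + 38.
Linear in irrigation, so extremes are at the endpoints: irrigation = -6 gives yield = 110; irrigation = 9 gives yield = -70.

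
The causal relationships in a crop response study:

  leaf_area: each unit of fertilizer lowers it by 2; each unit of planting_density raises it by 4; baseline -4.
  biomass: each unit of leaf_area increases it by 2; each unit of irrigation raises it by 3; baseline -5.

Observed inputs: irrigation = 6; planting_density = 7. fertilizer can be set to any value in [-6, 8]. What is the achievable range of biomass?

29 to 85

Substituting into the leaf_area equation gives leaf_area = -2*fertilizer + 24.
This gives biomass = -4*fertilizer + 61.
Linear in fertilizer, so extremes are at the endpoints: fertilizer = -6 gives biomass = 85; fertilizer = 8 gives biomass = 29.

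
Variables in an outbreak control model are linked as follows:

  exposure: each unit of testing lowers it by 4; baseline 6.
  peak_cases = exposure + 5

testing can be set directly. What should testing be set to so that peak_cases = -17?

testing = 7

Substituting into the peak_cases equation gives peak_cases = -4*testing + 11.
Solve -4*testing + 11 = -17: testing = (-17 - 11) / -4 = 7.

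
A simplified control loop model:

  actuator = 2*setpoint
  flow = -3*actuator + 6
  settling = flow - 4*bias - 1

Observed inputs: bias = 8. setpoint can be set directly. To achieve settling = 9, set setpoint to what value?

setpoint = -6

Substituting into the flow equation gives flow = -6*setpoint + 6.
This gives settling = -6*setpoint - 27.
Solve -6*setpoint - 27 = 9: setpoint = (9 + 27) / -6 = -6.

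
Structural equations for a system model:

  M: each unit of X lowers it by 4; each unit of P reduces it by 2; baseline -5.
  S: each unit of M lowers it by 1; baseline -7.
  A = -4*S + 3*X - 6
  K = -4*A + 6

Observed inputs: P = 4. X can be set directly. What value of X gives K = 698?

X = 11

Substituting into the M equation gives M = -4*X - 13.
Substituting into the S equation gives S = 4*X + 6.
Substituting into the A equation gives A = -13*X - 30.
Substituting into the K equation gives K = 52*X + 126.
Solve 52*X + 126 = 698: X = (698 - 126) / 52 = 11.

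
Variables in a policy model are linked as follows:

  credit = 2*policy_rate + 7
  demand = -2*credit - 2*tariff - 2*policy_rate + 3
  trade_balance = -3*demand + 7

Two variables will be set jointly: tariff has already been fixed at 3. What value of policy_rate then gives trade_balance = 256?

With tariff held at 3:
Substituting into the demand equation gives demand = -6*policy_rate - 17.
trade_balance becomes 18*policy_rate + 58.
Solve 18*policy_rate + 58 = 256: policy_rate = (256 - 58) / 18 = 11.

policy_rate = 11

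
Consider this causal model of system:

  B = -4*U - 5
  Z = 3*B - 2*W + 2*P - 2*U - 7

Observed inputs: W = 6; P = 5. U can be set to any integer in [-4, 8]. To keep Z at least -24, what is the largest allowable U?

Substituting into the Z equation gives Z = -14*U - 24.
Require -14*U - 24 ≥ -24, so U ≤ 0.
The largest integer in [-4, 8] satisfying this is 0.

U = 0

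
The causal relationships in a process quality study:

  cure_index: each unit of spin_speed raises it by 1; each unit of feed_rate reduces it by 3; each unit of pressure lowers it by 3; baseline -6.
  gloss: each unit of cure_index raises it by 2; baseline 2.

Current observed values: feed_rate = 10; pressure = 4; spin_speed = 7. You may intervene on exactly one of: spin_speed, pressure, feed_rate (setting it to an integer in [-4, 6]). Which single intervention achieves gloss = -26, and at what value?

set feed_rate = 1

Intervening on spin_speed: gloss = 2*spin_speed - 94. Reaching -26 requires spin_speed = 34, outside [-4, 6].
Intervening on pressure: gloss = -6*pressure - 56. Reaching -26 requires pressure = -5, outside [-4, 6].
Intervening on feed_rate: with other inputs at their observed values, gloss = -6*feed_rate - 20. Solving for -26 gives feed_rate = 1, within [-4, 6].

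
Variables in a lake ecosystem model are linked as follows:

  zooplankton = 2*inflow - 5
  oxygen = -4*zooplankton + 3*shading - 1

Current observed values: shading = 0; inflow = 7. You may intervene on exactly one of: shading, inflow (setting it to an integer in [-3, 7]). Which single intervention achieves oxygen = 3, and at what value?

Intervening on shading: oxygen = 3*shading - 37. Reaching 3 requires shading = 40/3, not an integer.
Intervening on inflow: with other inputs at their observed values, oxygen = -8*inflow + 19. Solving for 3 gives inflow = 2, within [-3, 7].

set inflow = 2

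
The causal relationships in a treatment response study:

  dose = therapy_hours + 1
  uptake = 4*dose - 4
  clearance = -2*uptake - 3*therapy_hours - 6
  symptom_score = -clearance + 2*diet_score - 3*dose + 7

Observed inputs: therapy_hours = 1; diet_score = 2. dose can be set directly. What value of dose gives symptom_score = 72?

Intervening on dose fixes its value directly, overriding its dependence on therapy_hours.
Substituting into the clearance equation gives clearance = -8*dose - 1.
Substituting into the symptom_score equation gives symptom_score = 5*dose + 12.
Solve 5*dose + 12 = 72: dose = (72 - 12) / 5 = 12.

dose = 12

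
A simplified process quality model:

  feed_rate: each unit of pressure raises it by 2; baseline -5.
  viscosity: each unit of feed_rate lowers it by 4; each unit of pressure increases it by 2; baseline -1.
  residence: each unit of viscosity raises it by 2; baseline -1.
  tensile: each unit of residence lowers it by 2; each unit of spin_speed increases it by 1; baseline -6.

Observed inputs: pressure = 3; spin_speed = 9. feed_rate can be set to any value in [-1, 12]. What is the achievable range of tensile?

Intervening on feed_rate fixes its value directly, overriding its dependence on pressure.
Substituting into the viscosity equation gives viscosity = -4*feed_rate + 5.
This gives residence = -8*feed_rate + 9.
tensile becomes 16*feed_rate - 15.
Linear in feed_rate, so extremes are at the endpoints: feed_rate = -1 gives tensile = -31; feed_rate = 12 gives tensile = 177.

-31 to 177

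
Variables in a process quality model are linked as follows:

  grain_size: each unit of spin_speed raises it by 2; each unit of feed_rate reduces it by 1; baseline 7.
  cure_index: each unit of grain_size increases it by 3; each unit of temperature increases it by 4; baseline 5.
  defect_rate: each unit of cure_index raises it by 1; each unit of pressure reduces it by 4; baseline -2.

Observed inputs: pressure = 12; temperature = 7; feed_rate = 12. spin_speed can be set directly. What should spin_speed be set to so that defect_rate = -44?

spin_speed = -2

Substituting into the grain_size equation gives grain_size = 2*spin_speed - 5.
This gives cure_index = 6*spin_speed + 18.
Substituting into the defect_rate equation gives defect_rate = 6*spin_speed - 32.
Solve 6*spin_speed - 32 = -44: spin_speed = (-44 + 32) / 6 = -2.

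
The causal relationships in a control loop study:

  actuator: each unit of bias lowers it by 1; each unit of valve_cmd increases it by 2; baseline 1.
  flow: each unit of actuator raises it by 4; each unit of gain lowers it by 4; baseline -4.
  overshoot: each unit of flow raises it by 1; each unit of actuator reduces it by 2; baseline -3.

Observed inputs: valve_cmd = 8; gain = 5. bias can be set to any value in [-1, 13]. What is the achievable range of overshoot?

Substituting into the actuator equation gives actuator = -bias + 17.
Substituting into the flow equation gives flow = -4*bias + 44.
Substituting into the overshoot equation gives overshoot = -2*bias + 7.
Linear in bias, so extremes are at the endpoints: bias = -1 gives overshoot = 9; bias = 13 gives overshoot = -19.

-19 to 9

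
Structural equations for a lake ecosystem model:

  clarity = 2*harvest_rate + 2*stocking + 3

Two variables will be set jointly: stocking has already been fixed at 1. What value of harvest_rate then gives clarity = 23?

harvest_rate = 9

With stocking held at 1:
Substituting into the clarity equation gives clarity = 2*harvest_rate + 5.
Solve 2*harvest_rate + 5 = 23: harvest_rate = (23 - 5) / 2 = 9.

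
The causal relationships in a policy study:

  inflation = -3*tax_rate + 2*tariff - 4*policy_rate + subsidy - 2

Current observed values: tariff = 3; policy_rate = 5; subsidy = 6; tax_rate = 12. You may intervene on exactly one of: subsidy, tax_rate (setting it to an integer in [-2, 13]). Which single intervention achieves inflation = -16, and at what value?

set tax_rate = 2

Intervening on subsidy: inflation = subsidy - 52. Reaching -16 requires subsidy = 36, outside [-2, 13].
Intervening on tax_rate: with other inputs at their observed values, inflation = -3*tax_rate - 10. Solving for -16 gives tax_rate = 2, within [-2, 13].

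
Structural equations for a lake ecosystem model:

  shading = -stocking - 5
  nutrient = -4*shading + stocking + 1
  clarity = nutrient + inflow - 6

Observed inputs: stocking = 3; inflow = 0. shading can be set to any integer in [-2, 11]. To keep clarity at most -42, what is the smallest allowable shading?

shading = 10

Intervening on shading fixes its value directly, overriding its dependence on stocking.
Substituting into the nutrient equation gives nutrient = -4*shading + 4.
This gives clarity = -4*shading - 2.
Require -4*shading - 2 ≤ -42, so shading ≥ 10.
The smallest integer in [-2, 11] satisfying this is 10.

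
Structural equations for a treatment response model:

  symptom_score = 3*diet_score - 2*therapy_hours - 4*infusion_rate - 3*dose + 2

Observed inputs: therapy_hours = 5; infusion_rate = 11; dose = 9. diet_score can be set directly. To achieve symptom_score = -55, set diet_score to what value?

diet_score = 8

Substituting into the symptom_score equation gives symptom_score = 3*diet_score - 79.
Solve 3*diet_score - 79 = -55: diet_score = (-55 + 79) / 3 = 8.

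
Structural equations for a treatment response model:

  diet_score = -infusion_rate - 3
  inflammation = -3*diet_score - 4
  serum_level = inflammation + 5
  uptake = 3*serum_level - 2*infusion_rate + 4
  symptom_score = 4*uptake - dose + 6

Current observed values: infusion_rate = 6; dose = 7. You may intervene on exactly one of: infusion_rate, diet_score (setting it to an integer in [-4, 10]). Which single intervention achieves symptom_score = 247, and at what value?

set infusion_rate = 4

Intervening on infusion_rate: with other inputs at their observed values, symptom_score = 28*infusion_rate + 135. Solving for 247 gives infusion_rate = 4, within [-4, 10].
Intervening on diet_score: symptom_score = -36*diet_score - 21. Reaching 247 requires diet_score = -67/9, not an integer.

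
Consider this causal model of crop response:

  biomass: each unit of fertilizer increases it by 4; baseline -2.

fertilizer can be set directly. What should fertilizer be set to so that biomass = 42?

Solve 4*fertilizer - 2 = 42: fertilizer = (42 + 2) / 4 = 11.

fertilizer = 11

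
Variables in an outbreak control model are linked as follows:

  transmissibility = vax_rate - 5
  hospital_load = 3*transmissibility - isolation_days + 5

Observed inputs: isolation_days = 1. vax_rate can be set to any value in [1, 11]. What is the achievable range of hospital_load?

-8 to 22

Substituting into the hospital_load equation gives hospital_load = 3*vax_rate - 11.
Linear in vax_rate, so extremes are at the endpoints: vax_rate = 1 gives hospital_load = -8; vax_rate = 11 gives hospital_load = 22.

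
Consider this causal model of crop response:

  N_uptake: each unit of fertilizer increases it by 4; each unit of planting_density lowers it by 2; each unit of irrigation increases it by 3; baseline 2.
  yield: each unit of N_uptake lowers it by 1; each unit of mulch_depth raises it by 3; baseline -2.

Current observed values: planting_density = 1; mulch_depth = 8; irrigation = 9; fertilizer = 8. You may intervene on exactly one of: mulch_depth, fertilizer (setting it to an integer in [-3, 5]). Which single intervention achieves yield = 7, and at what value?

Intervening on mulch_depth: yield = 3*mulch_depth - 61. Reaching 7 requires mulch_depth = 68/3, not an integer.
Intervening on fertilizer: with other inputs at their observed values, yield = -4*fertilizer - 5. Solving for 7 gives fertilizer = -3, within [-3, 5].

set fertilizer = -3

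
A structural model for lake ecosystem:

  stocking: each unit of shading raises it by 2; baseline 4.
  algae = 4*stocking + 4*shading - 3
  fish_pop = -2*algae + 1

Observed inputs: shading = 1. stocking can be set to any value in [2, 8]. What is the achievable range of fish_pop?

Intervening on stocking fixes its value directly, overriding its dependence on shading.
Substituting into the algae equation gives algae = 4*stocking + 1.
This gives fish_pop = -8*stocking - 1.
Linear in stocking, so extremes are at the endpoints: stocking = 2 gives fish_pop = -17; stocking = 8 gives fish_pop = -65.

-65 to -17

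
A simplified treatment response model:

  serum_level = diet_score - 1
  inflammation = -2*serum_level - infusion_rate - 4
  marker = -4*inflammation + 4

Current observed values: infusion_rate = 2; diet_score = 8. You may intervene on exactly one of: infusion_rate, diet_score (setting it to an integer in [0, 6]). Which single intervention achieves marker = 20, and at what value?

Intervening on infusion_rate: marker = 4*infusion_rate + 76. Reaching 20 requires infusion_rate = -14, outside [0, 6].
Intervening on diet_score: with other inputs at their observed values, marker = 8*diet_score + 20. Solving for 20 gives diet_score = 0, within [0, 6].

set diet_score = 0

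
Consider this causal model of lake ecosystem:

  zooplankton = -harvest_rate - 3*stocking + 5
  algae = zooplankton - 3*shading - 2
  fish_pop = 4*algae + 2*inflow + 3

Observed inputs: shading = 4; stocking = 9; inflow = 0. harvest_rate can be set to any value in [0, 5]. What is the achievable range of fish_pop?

Substituting into the zooplankton equation gives zooplankton = -harvest_rate - 22.
Substituting into the algae equation gives algae = -harvest_rate - 36.
Substituting into the fish_pop equation gives fish_pop = -4*harvest_rate - 141.
Linear in harvest_rate, so extremes are at the endpoints: harvest_rate = 0 gives fish_pop = -141; harvest_rate = 5 gives fish_pop = -161.

-161 to -141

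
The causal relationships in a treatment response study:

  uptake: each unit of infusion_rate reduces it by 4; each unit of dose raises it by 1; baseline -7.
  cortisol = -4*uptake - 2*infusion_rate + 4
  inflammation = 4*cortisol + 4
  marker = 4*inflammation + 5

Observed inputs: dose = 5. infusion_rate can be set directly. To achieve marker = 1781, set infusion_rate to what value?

infusion_rate = 7

Substituting into the uptake equation gives uptake = -4*infusion_rate - 2.
cortisol becomes 14*infusion_rate + 12.
inflammation becomes 56*infusion_rate + 52.
So marker = 224*infusion_rate + 213.
Solve 224*infusion_rate + 213 = 1781: infusion_rate = (1781 - 213) / 224 = 7.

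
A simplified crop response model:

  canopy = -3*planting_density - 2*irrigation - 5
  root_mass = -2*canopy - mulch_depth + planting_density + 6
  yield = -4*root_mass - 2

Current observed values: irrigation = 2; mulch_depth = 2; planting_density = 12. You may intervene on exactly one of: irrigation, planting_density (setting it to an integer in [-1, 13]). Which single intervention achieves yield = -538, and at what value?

Intervening on irrigation: with other inputs at their observed values, yield = -16*irrigation - 394. Solving for -538 gives irrigation = 9, within [-1, 13].
Intervening on planting_density: yield = -28*planting_density - 90. Reaching -538 requires planting_density = 16, outside [-1, 13].

set irrigation = 9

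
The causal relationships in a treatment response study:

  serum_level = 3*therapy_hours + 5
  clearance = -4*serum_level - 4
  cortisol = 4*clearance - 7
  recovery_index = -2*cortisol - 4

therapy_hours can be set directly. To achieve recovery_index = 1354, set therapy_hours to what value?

Substituting into the clearance equation gives clearance = -12*therapy_hours - 24.
Substituting into the cortisol equation gives cortisol = -48*therapy_hours - 103.
Substituting into the recovery_index equation gives recovery_index = 96*therapy_hours + 202.
Solve 96*therapy_hours + 202 = 1354: therapy_hours = (1354 - 202) / 96 = 12.

therapy_hours = 12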